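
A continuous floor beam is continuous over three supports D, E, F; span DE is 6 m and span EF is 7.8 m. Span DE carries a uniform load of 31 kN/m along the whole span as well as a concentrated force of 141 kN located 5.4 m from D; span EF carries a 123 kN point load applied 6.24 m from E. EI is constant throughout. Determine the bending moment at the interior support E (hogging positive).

M_E = 144.2 kN·m

Insert a hinge at E; M_E is the redundant, and each span becomes simply supported.
Discontinuity in slope at E on the released structure — sum the simple-span end rotations:
  span DE: UDL 31: wL³/(24EI) = 279/EI
  span DE: point load 141 at a = 5.4: Pab(L + a)/(6LEI) = 144.7/EI
  span EF: point load 123 at a = 6.24: Pab(L + b)/(6LEI) = 239.5/EI
  relative rotation θ_0 = (423.7 + 239.5)/EI = 663.1/EI
A unit hogging moment at E produces rotation L₁/(3EI) + L₂/(3EI) = 4.6/EI.
Slope continuity at E: θ_0 = M_E·4.6/EI, so M_E = 663.1/4.6 = 144.2 kN·m (hogging).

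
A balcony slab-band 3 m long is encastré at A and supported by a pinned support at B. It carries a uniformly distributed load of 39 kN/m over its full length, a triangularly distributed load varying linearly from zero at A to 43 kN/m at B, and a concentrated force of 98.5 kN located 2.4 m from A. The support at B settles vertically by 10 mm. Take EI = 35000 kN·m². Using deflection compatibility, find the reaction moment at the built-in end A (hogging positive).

M_A = 211.5 kN·m

Take the reaction at B as the redundant and release it; the primary structure is a cantilever fixed at A.
Free-end deflection of the primary structure under the applied loading (downward +):
  UDL 39: wL⁴/(8EI) = 394.9/EI
  triangular load, peak 43 at the free end: 11w₀L⁴/(120EI) = 319.3/EI
  point load 98.5 at a = 2.4: Pa²(3L − a)/(6EI) = 624.1/EI
  δ_0 = 1338/EI
Tip deflection under a unit load at B: L³/(3EI) = 9/EI.
With EI = 35000 kN·m²: δ_0 = 0.038236 m and δ_{BB} = 0.000257 m/kN.
Compatibility — the beam at B must follow the support down by 0.01 m: δ_0 − R_B·δ_{BB} = 0.01, so R_B = (0.038236 − 0.01)/0.000257 = 109.8 kN.
Moment equilibrium about A: M_A = Σ(load moments about A) − R_B·L = 540.9 − 109.8×3 = 211.5 kN·m.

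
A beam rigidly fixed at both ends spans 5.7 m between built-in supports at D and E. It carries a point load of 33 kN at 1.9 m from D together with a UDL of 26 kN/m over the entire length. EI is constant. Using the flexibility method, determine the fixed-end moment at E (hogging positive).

M_E = 84.33 kN·m

Take the two fixed-end moments M_D, M_E as redundants; the released structure is the simple span DE.
On the primary (simply-supported) span, the end slopes from the loading are:
  at D: point load 33 at a = 1.9: Pab(L + b)/(6LEI) = 66.18/EI
  at E: point load 33 at a = 1.9: Pab(L + a)/(6LEI) = 52.95/EI
  at D: UDL 26: wL³/(24EI) = 200.6/EI
  at E: UDL 26: wL³/(24EI) = 200.6/EI
  θ_D0 = 266.8/EI,  θ_E0 = 253.6/EI
Flexibility coefficients: a unit moment at one end gives L/(3EI) there and L/(6EI) at the far end, so f₁₁ = f₂₂ = 1.9/EI and f₁₂ = f₂₁ = 0.95/EI.
Compatibility — zero rotation at each built-in end:
  1.9 M_D + 0.95 M_E = 266.8
  0.95 M_D + 1.9 M_E = 253.6
Solving the pair gives M_D = 98.26 kN·m and M_E = 84.33 kN·m (hogging).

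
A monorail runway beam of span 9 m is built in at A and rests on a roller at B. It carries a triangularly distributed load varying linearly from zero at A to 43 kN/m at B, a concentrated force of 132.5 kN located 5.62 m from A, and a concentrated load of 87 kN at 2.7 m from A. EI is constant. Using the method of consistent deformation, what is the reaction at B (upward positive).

R_B = 178.4 kN

Take the reaction at B as the redundant and release it; the primary structure is a cantilever fixed at A.
Primary-structure tip deflection at B by superposition:
  triangular load, peak 43 at the free end: 11w₀L⁴/(120EI) = 25861/EI
  point load 132.5 at a = 5.62: Pa²(3L − a)/(6EI) = 14912/EI
  point load 87 at a = 2.7: Pa²(3L − a)/(6EI) = 2569/EI
  δ_0 = 43342/EI
Flexibility coefficient — unit upward force at B: δ_{BB} = L³/(3EI) = 243/EI.
The prop prevents deflection at B: R_B = δ_0/δ_{BB} = 43342/243 = 178.4 kN.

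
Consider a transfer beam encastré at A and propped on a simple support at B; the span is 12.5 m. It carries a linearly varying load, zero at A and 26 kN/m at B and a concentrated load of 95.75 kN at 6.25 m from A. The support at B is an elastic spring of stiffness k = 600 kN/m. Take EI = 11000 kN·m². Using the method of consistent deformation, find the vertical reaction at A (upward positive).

Take the reaction at B as the redundant and release it; the primary structure is a cantilever fixed at A.
Downward deflection at the released point B due to the loads:
  triangular load, peak 26 at the free end: 11w₀L⁴/(120EI) = 58187/EI
  point load 95.75 at a = 6.25: Pa²(3L − a)/(6EI) = 19480/EI
  δ_0 = 77667/EI
Flexibility coefficient — unit upward force at B: δ_{BB} = L³/(3EI) = 651/EI.
With EI = 11000 kN·m²: δ_0 = 7.0607 m and δ_{BB} = 0.059186 m/kN.
Compatibility — the spring shortens by R_B/k under the reaction it provides: δ_0 − R_B·δ_{BB} = R_B/k. With 1/k = 0.001667 m/kN, R_B = δ_0 / (δ_{BB} + 1/k) = 7.0607 / (0.059186 + 0.001667) = 116 kN.
Vertical equilibrium: R_A = ΣP − R_B = 258.2 − 116 = 142.2 kN.

R_A = 142.2 kN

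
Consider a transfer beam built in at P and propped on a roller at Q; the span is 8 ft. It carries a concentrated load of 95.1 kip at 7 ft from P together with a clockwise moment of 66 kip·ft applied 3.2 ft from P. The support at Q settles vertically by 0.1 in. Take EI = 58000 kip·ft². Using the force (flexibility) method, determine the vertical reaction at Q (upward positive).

R_Q = 82.45 kip

Take the reaction at Q as the redundant and release it; the primary structure is a cantilever fixed at P.
Deflection at Q on the released cantilever, summing each load's contribution:
  point load 95.1 at a = 7: Pa²(3L − a)/(6EI) = 13203/EI
  clockwise couple 66 at a = 3.2: M₀a(2L − a)/(2EI) = 1352/EI
  δ_0 = 14555/EI
Tip deflection under a unit load at Q: L³/(3EI) = 170.7/EI.
With EI = 58000 kip·ft²: δ_0 = 0.25094 ft and δ_{QQ} = 0.002943 ft/kip.
Compatibility — the beam at Q must follow the support down by 0.008333 ft: δ_0 − R_Q·δ_{QQ} = 0.008333, so R_Q = (0.25094 − 0.008333)/0.002943 = 82.45 kip.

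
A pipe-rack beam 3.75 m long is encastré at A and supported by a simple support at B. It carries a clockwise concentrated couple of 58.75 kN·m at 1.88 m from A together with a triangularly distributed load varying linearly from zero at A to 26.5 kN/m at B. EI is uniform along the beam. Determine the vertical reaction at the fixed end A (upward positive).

R_A = 4.703 kN

Take the reaction at B as the redundant and release it; the primary structure is a cantilever fixed at A.
Free-end deflection of the primary structure under the applied loading (downward +):
  clockwise couple 58.75 at a = 1.88: M₀a(2L − a)/(2EI) = 310.4/EI
  triangular load, peak 26.5 at the free end: 11w₀L⁴/(120EI) = 480.4/EI
  δ_0 = 790.7/EI
Flexibility coefficient — unit upward force at B: δ_{BB} = L³/(3EI) = 17.58/EI.
Compatibility at B: δ_0 − R_B·δ_{BB} = 0, so R_B = 790.7/17.58 = 44.98 kN.
Vertical equilibrium: R_A = ΣP − R_B = 49.69 − 44.98 = 4.703 kN.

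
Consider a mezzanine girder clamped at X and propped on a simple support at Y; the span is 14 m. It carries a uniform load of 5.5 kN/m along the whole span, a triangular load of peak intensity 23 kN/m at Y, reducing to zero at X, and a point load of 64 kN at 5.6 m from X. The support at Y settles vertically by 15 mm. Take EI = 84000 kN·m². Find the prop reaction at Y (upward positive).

R_Y = 129.4 kN

Take the reaction at Y as the redundant and release it; the primary structure is a cantilever fixed at X.
Primary-structure tip deflection at Y by superposition:
  UDL 5.5: wL⁴/(8EI) = 26411/EI
  triangular load, peak 23 at the free end: 11w₀L⁴/(120EI) = 80994/EI
  point load 64 at a = 5.6: Pa²(3L − a)/(6EI) = 12176/EI
  δ_0 = 119581/EI
Flexibility coefficient — unit upward force at Y: δ_{YY} = L³/(3EI) = 914.7/EI.
With EI = 84000 kN·m²: δ_0 = 1.4236 m and δ_{YY} = 0.010889 m/kN.
Compatibility — the beam at Y must follow the support down by 0.015 m: δ_0 − R_Y·δ_{YY} = 0.015, so R_Y = (1.4236 − 0.015)/0.010889 = 129.4 kN.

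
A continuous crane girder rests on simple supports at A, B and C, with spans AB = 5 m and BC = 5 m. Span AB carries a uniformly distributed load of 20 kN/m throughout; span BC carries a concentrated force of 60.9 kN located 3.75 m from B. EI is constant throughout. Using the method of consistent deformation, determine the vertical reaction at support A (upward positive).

R_A = 40.18 kN

Insert a hinge at B; M_B is the redundant, and each span becomes simply supported.
Rotations at B on the released spans (each span's end-slope, ×1/EI):
  span AB: UDL 20: wL³/(24EI) = 104.2/EI
  span BC: point load 60.9 at a = 3.75: Pab(L + b)/(6LEI) = 59.47/EI
  relative rotation θ_0 = (104.2 + 59.47)/EI = 163.6/EI
A unit hogging moment at B produces rotation L₁/(3EI) + L₂/(3EI) = 3.333/EI.
Slope continuity at B: θ_0 = M_B·3.333/EI, so M_B = 163.6/3.333 = 49.09 kN·m (hogging).
Span AB, ΣM about A with M_B applied at B: R_B^{AB}·5 = 250 + 49.09, so R_B^{AB} = 59.82 kN and R_A = 100 − 59.82 = 40.18 kN.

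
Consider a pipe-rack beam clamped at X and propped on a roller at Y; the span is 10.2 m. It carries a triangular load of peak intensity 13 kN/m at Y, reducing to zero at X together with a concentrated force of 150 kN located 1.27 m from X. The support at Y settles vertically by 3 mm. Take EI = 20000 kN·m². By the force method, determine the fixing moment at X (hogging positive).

M_X = 237 kN·m

Remove the prop at Y; the released (primary) structure is a cantilever built in at X.
Deflection at Y on the released cantilever, summing each load's contribution:
  triangular load, peak 13 at the free end: 11w₀L⁴/(120EI) = 12899/EI
  point load 150 at a = 1.27: Pa²(3L − a)/(6EI) = 1183/EI
  δ_0 = 14082/EI
Tip deflection under a unit load at Y: L³/(3EI) = 353.7/EI.
With EI = 20000 kN·m²: δ_0 = 0.70408 m and δ_{YY} = 0.017687 m/kN.
Compatibility — the beam at Y must follow the support down by 0.003 m: δ_0 − R_Y·δ_{YY} = 0.003, so R_Y = (0.70408 − 0.003)/0.017687 = 39.64 kN.
Moment equilibrium about X: M_X = Σ(load moments about X) − R_Y·L = 641.3 − 39.64×10.2 = 237 kN·m.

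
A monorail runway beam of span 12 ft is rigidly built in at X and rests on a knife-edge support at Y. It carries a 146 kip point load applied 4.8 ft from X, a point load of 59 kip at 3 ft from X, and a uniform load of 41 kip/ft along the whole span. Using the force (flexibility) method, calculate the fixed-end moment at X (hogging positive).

M_X = 1191 kip·ft

Remove the prop at Y; the released (primary) structure is a cantilever built in at X.
Free-end deflection of the primary structure under the applied loading (downward +):
  point load 146 at a = 4.8: Pa²(3L − a)/(6EI) = 17492/EI
  point load 59 at a = 3: Pa²(3L − a)/(6EI) = 2920/EI
  UDL 41: wL⁴/(8EI) = 106272/EI
  δ_0 = 126684/EI
Tip deflection under a unit load at Y: L³/(3EI) = 576/EI.
Compatibility at Y: δ_0 − R_Y·δ_{YY} = 0, so R_Y = 126684/576 = 219.9 kip.
Moment equilibrium about X: M_X = Σ(load moments about X) − R_Y·L = 3830 − 219.9×12 = 1191 kip·ft.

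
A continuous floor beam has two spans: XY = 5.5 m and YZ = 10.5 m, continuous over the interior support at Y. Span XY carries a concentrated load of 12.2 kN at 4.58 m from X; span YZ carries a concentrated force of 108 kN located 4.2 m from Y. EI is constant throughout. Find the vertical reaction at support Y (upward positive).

R_Y = 115.4 kN

Release continuity at Y by inserting a hinge; the redundant is the internal moment M_Y. The primary structure is two simply-supported spans XY and YZ.
End slopes at the hinge Y, treating each span as simply supported:
  span XY: point load 12.2 at a = 4.58: Pab(L + a)/(6LEI) = 15.7/EI
  span YZ: point load 108 at a = 4.2: Pab(L + b)/(6LEI) = 762/EI
  relative rotation θ_0 = (15.7 + 762)/EI = 777.8/EI
A unit hogging moment at Y produces rotation L₁/(3EI) + L₂/(3EI) = 5.333/EI.
Compatibility: M_Y·(L₁+L₂)/(3EI) = θ_0, giving M_Y = 145.8 kN·m (hogging).
Span XY, ΣM about X with M_Y applied at Y: R_Y^{XY}·5.5 = 55.88 + 145.8, so R_Y^{XY} = 36.67 kN and R_X = 12.2 − 36.67 = -24.47 kN.
Span YZ, ΣM about Z: R_Y^{YZ}·10.5 = 680.4 + 145.8, so R_Y^{YZ} = 78.69 kN and R_Z = 108 − 78.69 = 29.31 kN.
R_Y = 36.67 + 78.69 = 115.4 kN.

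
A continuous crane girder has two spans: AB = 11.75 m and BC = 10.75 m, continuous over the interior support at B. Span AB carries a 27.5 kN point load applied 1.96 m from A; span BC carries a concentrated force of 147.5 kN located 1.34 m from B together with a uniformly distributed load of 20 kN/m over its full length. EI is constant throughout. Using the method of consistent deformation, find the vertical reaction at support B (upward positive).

R_B = 282 kN

Take M_B as the redundant. Released structure: two simple spans AB and BC with a hinge at B.
Discontinuity in slope at B on the released structure — sum the simple-span end rotations:
  span AB: point load 27.5 at a = 1.96: Pab(L + a)/(6LEI) = 102.6/EI
  span BC: point load 147.5 at a = 1.34: Pab(L + b)/(6LEI) = 581.3/EI
  span BC: UDL 20: wL³/(24EI) = 1035/EI
  relative rotation θ_0 = (102.6 + 1617)/EI = 1719/EI
A unit hogging moment at B produces rotation L₁/(3EI) + L₂/(3EI) = 7.5/EI.
Compatibility: M_B·(L₁+L₂)/(3EI) = θ_0, giving M_B = 229.2 kN·m (hogging).
Span AB, ΣM about A with M_B applied at B: R_B^{AB}·11.75 = 53.9 + 229.2, so R_B^{AB} = 24.1 kN and R_A = 27.5 − 24.1 = 3.404 kN.
Span BC, ΣM about C: R_B^{BC}·10.75 = 2544 + 229.2, so R_B^{BC} = 257.9 kN and R_C = 362.5 − 257.9 = 104.6 kN.
R_B = 24.1 + 257.9 = 282 kN.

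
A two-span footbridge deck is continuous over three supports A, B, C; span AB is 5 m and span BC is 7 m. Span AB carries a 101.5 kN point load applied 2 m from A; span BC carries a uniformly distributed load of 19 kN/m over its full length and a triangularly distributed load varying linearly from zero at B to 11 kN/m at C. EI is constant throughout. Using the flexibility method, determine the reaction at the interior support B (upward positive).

R_B = 161.7 kN

Take M_B as the redundant. Released structure: two simple spans AB and BC with a hinge at B.
Rotations at B on the released spans (each span's end-slope, ×1/EI):
  span AB: point load 101.5 at a = 2: Pab(L + a)/(6LEI) = 142.1/EI
  span BC: UDL 19: wL³/(24EI) = 271.5/EI
  span BC: triangular load, peak 11: 7w₀L³/(360EI) = 73.36/EI
  relative rotation θ_0 = (142.1 + 344.9)/EI = 487/EI
A unit hogging moment at B produces rotation L₁/(3EI) + L₂/(3EI) = 4/EI.
Slope continuity at B: θ_0 = M_B·4/EI, so M_B = 487/4 = 121.8 kN·m (hogging).
Span AB, ΣM about A with M_B applied at B: R_B^{AB}·5 = 203 + 121.8, so R_B^{AB} = 64.95 kN and R_A = 101.5 − 64.95 = 36.55 kN.
Span BC, ΣM about C: R_B^{BC}·7 = 555.3 + 121.8, so R_B^{BC} = 96.73 kN and R_C = 171.5 − 96.73 = 74.77 kN.
R_B = 64.95 + 96.73 = 161.7 kN.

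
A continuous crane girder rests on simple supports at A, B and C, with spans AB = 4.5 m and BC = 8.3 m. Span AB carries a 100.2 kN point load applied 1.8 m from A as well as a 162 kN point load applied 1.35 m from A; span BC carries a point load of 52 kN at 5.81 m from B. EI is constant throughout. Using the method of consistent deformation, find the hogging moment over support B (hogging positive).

Insert a hinge at B; M_B is the redundant, and each span becomes simply supported.
End slopes at the hinge B, treating each span as simply supported:
  span AB: point load 100.2 at a = 1.8: Pab(L + a)/(6LEI) = 113.6/EI
  span AB: point load 162 at a = 1.35: Pab(L + a)/(6LEI) = 149.3/EI
  span BC: point load 52 at a = 5.81: Pab(L + b)/(6LEI) = 163/EI
  relative rotation θ_0 = (262.9 + 163)/EI = 425.9/EI
A unit hogging moment at B produces rotation L₁/(3EI) + L₂/(3EI) = 4.267/EI.
Slope continuity at B: θ_0 = M_B·4.267/EI, so M_B = 425.9/4.267 = 99.82 kN·m (hogging).

M_B = 99.82 kN·m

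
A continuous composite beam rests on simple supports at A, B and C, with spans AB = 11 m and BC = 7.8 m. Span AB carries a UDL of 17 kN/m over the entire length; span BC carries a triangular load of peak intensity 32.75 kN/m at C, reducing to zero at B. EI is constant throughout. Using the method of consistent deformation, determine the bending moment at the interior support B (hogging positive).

Take M_B as the redundant. Released structure: two simple spans AB and BC with a hinge at B.
End slopes at the hinge B, treating each span as simply supported:
  span AB: UDL 17: wL³/(24EI) = 942.8/EI
  span BC: triangular load, peak 32.75: 7w₀L³/(360EI) = 302.2/EI
  relative rotation θ_0 = (942.8 + 302.2)/EI = 1245/EI
A unit hogging moment at B produces rotation L₁/(3EI) + L₂/(3EI) = 6.267/EI.
Slope continuity at B: θ_0 = M_B·6.267/EI, so M_B = 1245/6.267 = 198.7 kN·m (hogging).

M_B = 198.7 kN·m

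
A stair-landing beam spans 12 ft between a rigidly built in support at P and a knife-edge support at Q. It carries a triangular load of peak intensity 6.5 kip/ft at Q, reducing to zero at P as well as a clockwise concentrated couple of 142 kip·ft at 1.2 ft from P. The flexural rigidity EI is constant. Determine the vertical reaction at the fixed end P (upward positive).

Remove the prop at Q; the released (primary) structure is a cantilever built in at P.
Free-end deflection of the primary structure under the applied loading (downward +):
  triangular load, peak 6.5 at the free end: 11w₀L⁴/(120EI) = 12355/EI
  clockwise couple 142 at a = 1.2: M₀a(2L − a)/(2EI) = 1943/EI
  δ_0 = 14298/EI
Flexibility coefficient — unit upward force at Q: δ_{QQ} = L³/(3EI) = 576/EI.
Compatibility at Q: δ_0 − R_Q·δ_{QQ} = 0, so R_Q = 14298/576 = 24.82 kip.
Vertical equilibrium: R_P = ΣP − R_Q = 39 − 24.82 = 14.18 kip.

R_P = 14.18 kip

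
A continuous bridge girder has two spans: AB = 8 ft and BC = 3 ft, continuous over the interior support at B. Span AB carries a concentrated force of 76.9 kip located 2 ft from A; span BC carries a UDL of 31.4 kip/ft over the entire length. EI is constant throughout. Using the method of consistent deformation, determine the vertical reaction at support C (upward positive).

Insert a hinge at B; M_B is the redundant, and each span becomes simply supported.
End slopes at the hinge B, treating each span as simply supported:
  span AB: point load 76.9 at a = 2: Pab(L + a)/(6LEI) = 192.2/EI
  span BC: UDL 31.4: wL³/(24EI) = 35.33/EI
  relative rotation θ_0 = (192.2 + 35.33)/EI = 227.6/EI
A unit hogging moment at B produces rotation L₁/(3EI) + L₂/(3EI) = 3.667/EI.
Slope continuity at B: θ_0 = M_B·3.667/EI, so M_B = 227.6/3.667 = 62.07 kip·ft (hogging).
Span BC, ΣM about C: R_B^{BC}·3 = 141.3 + 62.07, so R_B^{BC} = 67.79 kip and R_C = 94.2 − 67.79 = 26.41 kip.

R_C = 26.41 kip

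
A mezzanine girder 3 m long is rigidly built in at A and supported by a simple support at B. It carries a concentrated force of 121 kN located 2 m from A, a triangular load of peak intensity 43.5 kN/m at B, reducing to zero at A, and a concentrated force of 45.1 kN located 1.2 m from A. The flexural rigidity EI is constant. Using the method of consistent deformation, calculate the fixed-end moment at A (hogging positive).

M_A = 102.6 kN·m

Release the roller at B. Primary structure: cantilever fixed at A.
Downward deflection at the released point B due to the loads:
  point load 121 at a = 2: Pa²(3L − a)/(6EI) = 564.7/EI
  triangular load, peak 43.5 at the free end: 11w₀L⁴/(120EI) = 323/EI
  point load 45.1 at a = 1.2: Pa²(3L − a)/(6EI) = 84.43/EI
  δ_0 = 972.1/EI
Flexibility coefficient — unit upward force at B: δ_{BB} = L³/(3EI) = 9/EI.
Compatibility at B: δ_0 − R_B·δ_{BB} = 0, so R_B = 972.1/9 = 108 kN.
Moment equilibrium about A: M_A = Σ(load moments about A) − R_B·L = 426.6 − 108×3 = 102.6 kN·m.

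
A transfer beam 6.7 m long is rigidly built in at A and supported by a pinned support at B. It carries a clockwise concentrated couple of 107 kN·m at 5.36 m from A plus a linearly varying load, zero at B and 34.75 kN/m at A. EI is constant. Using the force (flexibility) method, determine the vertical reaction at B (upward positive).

R_B = 46.28 kN

Take the reaction at B as the redundant and release it; the primary structure is a cantilever fixed at A.
Primary-structure tip deflection at B by superposition:
  clockwise couple 107 at a = 5.36: M₀a(2L − a)/(2EI) = 2306/EI
  triangular load, peak 34.75 at the fixed end: w₀L⁴/(30EI) = 2334/EI
  δ_0 = 4640/EI
Tip deflection under a unit load at B: L³/(3EI) = 100.3/EI.
Compatibility at B: δ_0 − R_B·δ_{BB} = 0, so R_B = 4640/100.3 = 46.28 kN.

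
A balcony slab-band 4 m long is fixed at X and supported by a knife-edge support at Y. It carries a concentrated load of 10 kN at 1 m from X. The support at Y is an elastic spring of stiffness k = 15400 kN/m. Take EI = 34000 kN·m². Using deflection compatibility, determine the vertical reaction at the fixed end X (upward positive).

R_X = 9.221 kN

Remove the prop at Y; the released (primary) structure is a cantilever built in at X.
Primary-structure tip deflection at Y by superposition:
  point load 10 at a = 1: Pa²(3L − a)/(6EI) = 18.33/EI
Tip deflection under a unit load at Y: L³/(3EI) = 21.33/EI.
With EI = 34000 kN·m²: δ_0 = 0.000539 m and δ_{YY} = 0.000627 m/kN.
Compatibility — the spring shortens by R_Y/k under the reaction it provides: δ_0 − R_Y·δ_{YY} = R_Y/k. With 1/k = 0.000065 m/kN, R_Y = δ_0 / (δ_{YY} + 1/k) = 0.000539 / (0.000627 + 0.000065) = 0.7788 kN.
Vertical equilibrium: R_X = ΣP − R_Y = 10 − 0.7788 = 9.221 kN.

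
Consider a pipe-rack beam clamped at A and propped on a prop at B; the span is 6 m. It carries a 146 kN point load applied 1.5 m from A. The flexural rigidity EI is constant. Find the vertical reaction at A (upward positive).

Remove the prop at B; the released (primary) structure is a cantilever built in at A.
Downward deflection at the released point B due to the loads:
  point load 146 at a = 1.5: Pa²(3L − a)/(6EI) = 903.4/EI
Flexibility coefficient — unit upward force at B: δ_{BB} = L³/(3EI) = 72/EI.
The prop prevents deflection at B: R_B = δ_0/δ_{BB} = 903.4/72 = 12.55 kN.
Vertical equilibrium: R_A = ΣP − R_B = 146 − 12.55 = 133.5 kN.

R_A = 133.5 kN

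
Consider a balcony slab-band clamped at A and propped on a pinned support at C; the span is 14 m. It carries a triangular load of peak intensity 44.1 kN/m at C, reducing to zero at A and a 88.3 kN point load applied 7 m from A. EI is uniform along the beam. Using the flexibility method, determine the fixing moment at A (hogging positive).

Remove the prop at C; the released (primary) structure is a cantilever built in at A.
Free-end deflection of the primary structure under the applied loading (downward +):
  triangular load, peak 44.1 at the free end: 11w₀L⁴/(120EI) = 155297/EI
  point load 88.3 at a = 7: Pa²(3L − a)/(6EI) = 25239/EI
  δ_0 = 180536/EI
Flexibility coefficient — unit upward force at C: δ_{CC} = L³/(3EI) = 914.7/EI.
The prop prevents deflection at C: R_C = δ_0/δ_{CC} = 180536/914.7 = 197.4 kN.
Moment equilibrium about A: M_A = Σ(load moments about A) − R_C·L = 3499 − 197.4×14 = 736 kN·m.

M_A = 736 kN·m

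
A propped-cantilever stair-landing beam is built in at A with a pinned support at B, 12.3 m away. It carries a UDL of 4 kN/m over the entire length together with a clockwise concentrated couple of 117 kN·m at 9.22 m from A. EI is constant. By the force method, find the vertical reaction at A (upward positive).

Release the roller at B. Primary structure: cantilever fixed at A.
Primary-structure tip deflection at B by superposition:
  UDL 4: wL⁴/(8EI) = 11444/EI
  clockwise couple 117 at a = 9.22: M₀a(2L − a)/(2EI) = 8296/EI
  δ_0 = 19740/EI
Flexibility coefficient — unit upward force at B: δ_{BB} = L³/(3EI) = 620.3/EI.
The prop prevents deflection at B: R_B = δ_0/δ_{BB} = 19740/620.3 = 31.82 kN.
Vertical equilibrium: R_A = ΣP − R_B = 49.2 − 31.82 = 17.38 kN.

R_A = 17.38 kN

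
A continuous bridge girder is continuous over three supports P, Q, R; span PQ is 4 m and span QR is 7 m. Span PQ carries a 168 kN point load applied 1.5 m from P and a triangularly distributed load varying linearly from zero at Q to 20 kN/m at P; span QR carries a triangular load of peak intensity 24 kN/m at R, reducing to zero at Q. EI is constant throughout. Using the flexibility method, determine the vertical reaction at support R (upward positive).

R_R = 43.17 kN

Take M_Q as the redundant. Released structure: two simple spans PQ and QR with a hinge at Q.
Rotations at Q on the released spans (each span's end-slope, ×1/EI):
  span PQ: point load 168 at a = 1.5: Pab(L + a)/(6LEI) = 144.4/EI
  span PQ: triangular load, peak 20: 7w₀L³/(360EI) = 24.89/EI
  span QR: triangular load, peak 24: 7w₀L³/(360EI) = 160.1/EI
  relative rotation θ_0 = (169.3 + 160.1)/EI = 329.3/EI
A unit hogging moment at Q produces rotation L₁/(3EI) + L₂/(3EI) = 3.667/EI.
Slope continuity at Q: θ_0 = M_Q·3.667/EI, so M_Q = 329.3/3.667 = 89.82 kN·m (hogging).
Span QR, ΣM about R: R_Q^{QR}·7 = 196 + 89.82, so R_Q^{QR} = 40.83 kN and R_R = 84 − 40.83 = 43.17 kN.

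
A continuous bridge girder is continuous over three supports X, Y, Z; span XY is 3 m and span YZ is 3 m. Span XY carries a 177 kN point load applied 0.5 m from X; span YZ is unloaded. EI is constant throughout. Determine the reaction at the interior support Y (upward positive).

R_Y = 43.84 kN

Take M_Y as the redundant. Released structure: two simple spans XY and YZ with a hinge at Y.
Discontinuity in slope at Y on the released structure — sum the simple-span end rotations:
  span XY: point load 177 at a = 0.5: Pab(L + a)/(6LEI) = 43.02/EI
  relative rotation θ_0 = (43.02 + 0)/EI = 43.02/EI
A unit hogging moment at Y produces rotation L₁/(3EI) + L₂/(3EI) = 2/EI.
Slope continuity at Y: θ_0 = M_Y·2/EI, so M_Y = 43.02/2 = 21.51 kN·m (hogging).
Span XY, ΣM about X with M_Y applied at Y: R_Y^{XY}·3 = 88.5 + 21.51, so R_Y^{XY} = 36.67 kN and R_X = 177 − 36.67 = 140.3 kN.
Span YZ, ΣM about Z: R_Y^{YZ}·3 = 0 + 21.51, so R_Y^{YZ} = 7.17 kN and R_Z = 0 − 7.17 = -7.17 kN.
R_Y = 36.67 + 7.17 = 43.84 kN.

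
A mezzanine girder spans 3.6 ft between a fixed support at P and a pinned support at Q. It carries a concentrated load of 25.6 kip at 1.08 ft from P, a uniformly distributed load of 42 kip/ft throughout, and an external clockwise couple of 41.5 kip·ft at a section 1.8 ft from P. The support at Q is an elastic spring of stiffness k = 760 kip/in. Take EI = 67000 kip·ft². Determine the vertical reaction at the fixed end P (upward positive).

R_P = 127.4 kip

Release the roller at Q. Primary structure: cantilever fixed at P.
Primary-structure tip deflection at Q by superposition:
  point load 25.6 at a = 1.08: Pa²(3L − a)/(6EI) = 48.37/EI
  UDL 42: wL⁴/(8EI) = 881.8/EI
  clockwise couple 41.5 at a = 1.8: M₀a(2L − a)/(2EI) = 201.7/EI
  δ_0 = 1132/EI
Tip deflection under a unit load at Q: L³/(3EI) = 15.55/EI.
With EI = 67000 kip·ft²: δ_0 = 0.016893 ft and δ_{QQ} = 0.000232 ft/kip.
Compatibility — the spring shortens by R_Q/k under the reaction it provides: δ_0 − R_Q·δ_{QQ} = R_Q/k. With 1/k = 1/(760×12) ft/kip = 0.00011 ft/kip, R_Q = δ_0 / (δ_{QQ} + 1/k) = 0.016893 / (0.000232 + 0.00011) = 49.43 kip.
Vertical equilibrium: R_P = ΣP − R_Q = 176.8 − 49.43 = 127.4 kip.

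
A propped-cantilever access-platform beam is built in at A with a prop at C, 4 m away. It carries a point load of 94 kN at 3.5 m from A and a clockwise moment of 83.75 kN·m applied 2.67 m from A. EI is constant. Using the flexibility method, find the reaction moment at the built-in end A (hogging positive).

Release the roller at C. Primary structure: cantilever fixed at A.
Free-end deflection of the primary structure under the applied loading (downward +):
  point load 94 at a = 3.5: Pa²(3L − a)/(6EI) = 1631/EI
  clockwise couple 83.75 at a = 2.67: M₀a(2L − a)/(2EI) = 595.9/EI
  δ_0 = 2227/EI
Tip deflection under a unit load at C: L³/(3EI) = 21.33/EI.
Compatibility at C: δ_0 − R_C·δ_{CC} = 0, so R_C = 2227/21.33 = 104.4 kN.
Moment equilibrium about A: M_A = Σ(load moments about A) − R_C·L = 412.8 − 104.4×4 = -4.854 kN·m.

M_A = -4.854 kN·m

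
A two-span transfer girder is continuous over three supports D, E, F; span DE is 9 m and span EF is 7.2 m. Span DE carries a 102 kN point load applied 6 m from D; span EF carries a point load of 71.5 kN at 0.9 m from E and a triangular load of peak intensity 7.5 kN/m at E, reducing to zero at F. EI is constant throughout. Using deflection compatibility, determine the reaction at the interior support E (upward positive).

R_E = 180.9 kN

Insert a hinge at E; M_E is the redundant, and each span becomes simply supported.
End slopes at the hinge E, treating each span as simply supported:
  span DE: point load 102 at a = 6: Pab(L + a)/(6LEI) = 510/EI
  span EF: point load 71.5 at a = 0.9: Pab(L + b)/(6LEI) = 126.7/EI
  span EF: triangular load, peak 7.5: w₀L³/(45EI) = 62.21/EI
  relative rotation θ_0 = (510 + 188.9)/EI = 698.9/EI
A unit hogging moment at E produces rotation L₁/(3EI) + L₂/(3EI) = 5.4/EI.
Compatibility: M_E·(L₁+L₂)/(3EI) = θ_0, giving M_E = 129.4 kN·m (hogging).
Span DE, ΣM about D with M_E applied at E: R_E^{DE}·9 = 612 + 129.4, so R_E^{DE} = 82.38 kN and R_D = 102 − 82.38 = 19.62 kN.
Span EF, ΣM about F: R_E^{EF}·7.2 = 580 + 129.4, so R_E^{EF} = 98.54 kN and R_F = 98.5 − 98.54 = -0.03825 kN.
R_E = 82.38 + 98.54 = 180.9 kN.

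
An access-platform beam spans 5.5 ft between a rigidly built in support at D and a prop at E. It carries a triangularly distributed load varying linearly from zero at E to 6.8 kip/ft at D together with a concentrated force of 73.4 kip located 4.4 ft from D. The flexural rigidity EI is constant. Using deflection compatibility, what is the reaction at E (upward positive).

R_E = 55.41 kip

Release the roller at E. Primary structure: cantilever fixed at D.
Primary-structure tip deflection at E by superposition:
  triangular load, peak 6.8 at the fixed end: w₀L⁴/(30EI) = 207.4/EI
  point load 73.4 at a = 4.4: Pa²(3L − a)/(6EI) = 2866/EI
  δ_0 = 3073/EI
Tip deflection under a unit load at E: L³/(3EI) = 55.46/EI.
Compatibility at E: δ_0 − R_E·δ_{EE} = 0, so R_E = 3073/55.46 = 55.41 kip.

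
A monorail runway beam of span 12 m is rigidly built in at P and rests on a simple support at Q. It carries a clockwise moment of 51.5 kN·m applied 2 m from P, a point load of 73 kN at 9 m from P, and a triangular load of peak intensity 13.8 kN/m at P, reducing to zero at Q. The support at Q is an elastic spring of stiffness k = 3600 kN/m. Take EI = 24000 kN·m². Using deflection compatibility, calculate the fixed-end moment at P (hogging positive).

M_P = 271.9 kN·m

Choose R_Q as the redundant. The primary structure is the cantilever fixed at P.
Primary-structure tip deflection at Q by superposition:
  clockwise couple 51.5 at a = 2: M₀a(2L − a)/(2EI) = 1133/EI
  point load 73 at a = 9: Pa²(3L − a)/(6EI) = 26608/EI
  triangular load, peak 13.8 at the fixed end: w₀L⁴/(30EI) = 9539/EI
  δ_0 = 37280/EI
Tip deflection under a unit load at Q: L³/(3EI) = 576/EI.
With EI = 24000 kN·m²: δ_0 = 1.5533 m and δ_{QQ} = 0.024 m/kN.
Compatibility — the spring shortens by R_Q/k under the reaction it provides: δ_0 − R_Q·δ_{QQ} = R_Q/k. With 1/k = 0.000278 m/kN, R_Q = δ_0 / (δ_{QQ} + 1/k) = 1.5533 / (0.024 + 0.000278) = 63.98 kN.
Moment equilibrium about P: M_P = Σ(load moments about P) − R_Q·L = 1040 − 63.98×12 = 271.9 kN·m.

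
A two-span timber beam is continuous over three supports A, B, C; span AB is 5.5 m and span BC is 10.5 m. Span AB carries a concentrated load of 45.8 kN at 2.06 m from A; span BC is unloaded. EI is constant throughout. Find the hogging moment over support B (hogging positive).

Take M_B as the redundant. Released structure: two simple spans AB and BC with a hinge at B.
Discontinuity in slope at B on the released structure — sum the simple-span end rotations:
  span AB: point load 45.8 at a = 2.06: Pab(L + a)/(6LEI) = 74.35/EI
  relative rotation θ_0 = (74.35 + 0)/EI = 74.35/EI
A unit hogging moment at B produces rotation L₁/(3EI) + L₂/(3EI) = 5.333/EI.
Slope continuity at B: θ_0 = M_B·5.333/EI, so M_B = 74.35/5.333 = 13.94 kN·m (hogging).

M_B = 13.94 kN·m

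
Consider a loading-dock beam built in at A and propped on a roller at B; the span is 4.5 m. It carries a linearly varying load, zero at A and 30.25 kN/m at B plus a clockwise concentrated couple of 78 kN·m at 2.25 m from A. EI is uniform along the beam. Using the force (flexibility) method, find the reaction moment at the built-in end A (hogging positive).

Release the roller at B. Primary structure: cantilever fixed at A.
Free-end deflection of the primary structure under the applied loading (downward +):
  triangular load, peak 30.25 at the free end: 11w₀L⁴/(120EI) = 1137/EI
  clockwise couple 78 at a = 2.25: M₀a(2L − a)/(2EI) = 592.3/EI
  δ_0 = 1729/EI
Tip deflection under a unit load at B: L³/(3EI) = 30.38/EI.
Compatibility at B: δ_0 − R_B·δ_{BB} = 0, so R_B = 1729/30.38 = 56.93 kN.
Moment equilibrium about A: M_A = Σ(load moments about A) − R_B·L = 282.2 − 56.93×4.5 = 25.98 kN·m.

M_A = 25.98 kN·m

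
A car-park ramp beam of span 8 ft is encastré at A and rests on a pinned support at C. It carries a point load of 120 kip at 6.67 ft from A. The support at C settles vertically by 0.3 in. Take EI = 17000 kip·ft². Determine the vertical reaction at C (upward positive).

R_C = 87.86 kip

Release the roller at C. Primary structure: cantilever fixed at A.
Deflection at C on the released cantilever, summing each load's contribution:
  point load 120 at a = 6.67: Pa²(3L − a)/(6EI) = 15420/EI
Flexibility coefficient — unit upward force at C: δ_{CC} = L³/(3EI) = 170.7/EI.
With EI = 17000 kip·ft²: δ_0 = 0.90705 ft and δ_{CC} = 0.010039 ft/kip.
Compatibility — the beam at C must follow the support down by 0.025 ft: δ_0 − R_C·δ_{CC} = 0.025, so R_C = (0.90705 − 0.025)/0.010039 = 87.86 kip.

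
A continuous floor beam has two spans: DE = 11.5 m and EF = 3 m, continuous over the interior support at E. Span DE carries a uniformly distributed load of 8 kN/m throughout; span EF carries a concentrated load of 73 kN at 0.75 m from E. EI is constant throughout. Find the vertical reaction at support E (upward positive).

Release continuity at E by inserting a hinge; the redundant is the internal moment M_E. The primary structure is two simply-supported spans DE and EF.
End slopes at the hinge E, treating each span as simply supported:
  span DE: UDL 8: wL³/(24EI) = 507/EI
  span EF: point load 73 at a = 0.75: Pab(L + b)/(6LEI) = 35.93/EI
  relative rotation θ_0 = (507 + 35.93)/EI = 542.9/EI
A unit hogging moment at E produces rotation L₁/(3EI) + L₂/(3EI) = 4.833/EI.
Slope continuity at E: θ_0 = M_E·4.833/EI, so M_E = 542.9/4.833 = 112.3 kN·m (hogging).
Span DE, ΣM about D with M_E applied at E: R_E^{DE}·11.5 = 529 + 112.3, so R_E^{DE} = 55.77 kN and R_D = 92 − 55.77 = 36.23 kN.
Span EF, ΣM about F: R_E^{EF}·3 = 164.2 + 112.3, so R_E^{EF} = 92.19 kN and R_F = 73 − 92.19 = -19.19 kN.
R_E = 55.77 + 92.19 = 148 kN.

R_E = 148 kN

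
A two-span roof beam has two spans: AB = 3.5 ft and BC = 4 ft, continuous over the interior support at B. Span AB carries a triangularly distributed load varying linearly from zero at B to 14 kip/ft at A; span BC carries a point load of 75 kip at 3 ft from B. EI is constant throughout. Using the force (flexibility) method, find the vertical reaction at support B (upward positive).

R_B = 39.46 kip

Insert a hinge at B; M_B is the redundant, and each span becomes simply supported.
Rotations at B on the released spans (each span's end-slope, ×1/EI):
  span AB: triangular load, peak 14: 7w₀L³/(360EI) = 11.67/EI
  span BC: point load 75 at a = 3: Pab(L + b)/(6LEI) = 46.88/EI
  relative rotation θ_0 = (11.67 + 46.88)/EI = 58.55/EI
A unit hogging moment at B produces rotation L₁/(3EI) + L₂/(3EI) = 2.5/EI.
Compatibility: M_B·(L₁+L₂)/(3EI) = θ_0, giving M_B = 23.42 kip·ft (hogging).
Span AB, ΣM about A with M_B applied at B: R_B^{AB}·3.5 = 28.58 + 23.42, so R_B^{AB} = 14.86 kip and R_A = 24.5 − 14.86 = 9.642 kip.
Span BC, ΣM about C: R_B^{BC}·4 = 75 + 23.42, so R_B^{BC} = 24.6 kip and R_C = 75 − 24.6 = 50.4 kip.
R_B = 14.86 + 24.6 = 39.46 kip.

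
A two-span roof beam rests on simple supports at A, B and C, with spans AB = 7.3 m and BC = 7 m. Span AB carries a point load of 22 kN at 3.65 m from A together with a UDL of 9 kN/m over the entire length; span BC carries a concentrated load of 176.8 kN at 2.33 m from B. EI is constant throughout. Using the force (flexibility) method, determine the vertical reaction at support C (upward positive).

R_C = 36.26 kN

Release continuity at B by inserting a hinge; the redundant is the internal moment M_B. The primary structure is two simply-supported spans AB and BC.
End slopes at the hinge B, treating each span as simply supported:
  span AB: point load 22 at a = 3.65: Pab(L + a)/(6LEI) = 73.27/EI
  span AB: UDL 9: wL³/(24EI) = 145.9/EI
  span BC: point load 176.8 at a = 2.33: Pab(L + b)/(6LEI) = 534.5/EI
  relative rotation θ_0 = (219.2 + 534.5)/EI = 753.7/EI
A unit hogging moment at B produces rotation L₁/(3EI) + L₂/(3EI) = 4.767/EI.
Slope continuity at B: θ_0 = M_B·4.767/EI, so M_B = 753.7/4.767 = 158.1 kN·m (hogging).
Span BC, ΣM about C: R_B^{BC}·7 = 825.7 + 158.1, so R_B^{BC} = 140.5 kN and R_C = 176.8 − 140.5 = 36.26 kN.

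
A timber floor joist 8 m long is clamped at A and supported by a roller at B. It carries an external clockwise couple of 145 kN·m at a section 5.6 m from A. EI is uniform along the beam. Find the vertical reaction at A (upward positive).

Take the reaction at B as the redundant and release it; the primary structure is a cantilever fixed at A.
Free-end deflection of the primary structure under the applied loading (downward +):
  clockwise couple 145 at a = 5.6: M₀a(2L − a)/(2EI) = 4222/EI
Tip deflection under a unit load at B: L³/(3EI) = 170.7/EI.
Compatibility at B: δ_0 − R_B·δ_{BB} = 0, so R_B = 4222/170.7 = 24.74 kN.
Vertical equilibrium: R_A = ΣP − R_B = 0 − 24.74 = -24.74 kN.

R_A = -24.74 kN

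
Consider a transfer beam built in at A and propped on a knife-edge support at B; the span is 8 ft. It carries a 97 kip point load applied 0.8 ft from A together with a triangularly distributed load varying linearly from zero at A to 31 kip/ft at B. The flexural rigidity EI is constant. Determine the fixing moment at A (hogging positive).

Remove the prop at B; the released (primary) structure is a cantilever built in at A.
Downward deflection at the released point B due to the loads:
  point load 97 at a = 0.8: Pa²(3L − a)/(6EI) = 240/EI
  triangular load, peak 31 at the free end: 11w₀L⁴/(120EI) = 11639/EI
  δ_0 = 11880/EI
Tip deflection under a unit load at B: L³/(3EI) = 170.7/EI.
Compatibility at B: δ_0 − R_B·δ_{BB} = 0, so R_B = 11880/170.7 = 69.61 kip.
Moment equilibrium about A: M_A = Σ(load moments about A) − R_B·L = 738.9 − 69.61×8 = 182.1 kip·ft.

M_A = 182.1 kip·ft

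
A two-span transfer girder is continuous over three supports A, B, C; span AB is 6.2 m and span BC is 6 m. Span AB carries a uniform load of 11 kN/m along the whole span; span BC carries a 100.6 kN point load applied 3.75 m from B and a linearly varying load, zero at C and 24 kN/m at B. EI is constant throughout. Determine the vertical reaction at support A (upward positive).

Take M_B as the redundant. Released structure: two simple spans AB and BC with a hinge at B.
End slopes at the hinge B, treating each span as simply supported:
  span AB: UDL 11: wL³/(24EI) = 109.2/EI
  span BC: point load 100.6 at a = 3.75: Pab(L + b)/(6LEI) = 194.5/EI
  span BC: triangular load, peak 24: w₀L³/(45EI) = 115.2/EI
  relative rotation θ_0 = (109.2 + 309.7)/EI = 419/EI
A unit hogging moment at B produces rotation L₁/(3EI) + L₂/(3EI) = 4.067/EI.
Slope continuity at B: θ_0 = M_B·4.067/EI, so M_B = 419/4.067 = 103 kN·m (hogging).
Span AB, ΣM about A with M_B applied at B: R_B^{AB}·6.2 = 211.4 + 103, so R_B^{AB} = 50.72 kN and R_A = 68.2 − 50.72 = 17.48 kN.

R_A = 17.48 kN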